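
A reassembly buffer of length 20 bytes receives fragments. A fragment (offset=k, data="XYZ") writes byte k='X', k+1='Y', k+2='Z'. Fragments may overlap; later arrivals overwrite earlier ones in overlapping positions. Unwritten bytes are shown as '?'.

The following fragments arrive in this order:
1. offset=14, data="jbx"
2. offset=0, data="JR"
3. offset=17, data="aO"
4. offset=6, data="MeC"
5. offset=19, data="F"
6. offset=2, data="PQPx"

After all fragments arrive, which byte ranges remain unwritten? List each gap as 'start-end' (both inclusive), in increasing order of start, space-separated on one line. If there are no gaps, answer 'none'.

Fragment 1: offset=14 len=3
Fragment 2: offset=0 len=2
Fragment 3: offset=17 len=2
Fragment 4: offset=6 len=3
Fragment 5: offset=19 len=1
Fragment 6: offset=2 len=4
Gaps: 9-13

Answer: 9-13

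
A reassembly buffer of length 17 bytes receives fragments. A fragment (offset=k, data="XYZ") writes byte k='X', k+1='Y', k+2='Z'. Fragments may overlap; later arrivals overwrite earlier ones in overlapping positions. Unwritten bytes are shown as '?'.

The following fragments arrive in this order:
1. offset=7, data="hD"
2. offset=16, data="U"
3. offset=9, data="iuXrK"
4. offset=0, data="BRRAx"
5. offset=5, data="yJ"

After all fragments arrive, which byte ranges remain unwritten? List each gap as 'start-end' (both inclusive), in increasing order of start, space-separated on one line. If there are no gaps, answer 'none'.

Answer: 14-15

Derivation:
Fragment 1: offset=7 len=2
Fragment 2: offset=16 len=1
Fragment 3: offset=9 len=5
Fragment 4: offset=0 len=5
Fragment 5: offset=5 len=2
Gaps: 14-15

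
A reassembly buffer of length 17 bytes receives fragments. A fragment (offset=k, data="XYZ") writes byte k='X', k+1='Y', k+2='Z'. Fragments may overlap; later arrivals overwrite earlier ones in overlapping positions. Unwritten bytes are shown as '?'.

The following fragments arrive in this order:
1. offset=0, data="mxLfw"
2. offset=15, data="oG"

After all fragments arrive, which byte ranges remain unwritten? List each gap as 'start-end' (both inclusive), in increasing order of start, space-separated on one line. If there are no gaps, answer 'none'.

Fragment 1: offset=0 len=5
Fragment 2: offset=15 len=2
Gaps: 5-14

Answer: 5-14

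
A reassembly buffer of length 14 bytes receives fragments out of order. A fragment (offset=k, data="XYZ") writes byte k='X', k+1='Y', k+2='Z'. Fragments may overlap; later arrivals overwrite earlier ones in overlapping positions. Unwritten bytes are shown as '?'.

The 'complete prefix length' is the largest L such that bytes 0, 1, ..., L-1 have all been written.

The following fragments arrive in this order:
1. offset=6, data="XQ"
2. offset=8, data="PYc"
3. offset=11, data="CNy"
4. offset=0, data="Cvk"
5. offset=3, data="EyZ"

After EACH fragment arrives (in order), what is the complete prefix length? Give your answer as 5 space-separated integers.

Answer: 0 0 0 3 14

Derivation:
Fragment 1: offset=6 data="XQ" -> buffer=??????XQ?????? -> prefix_len=0
Fragment 2: offset=8 data="PYc" -> buffer=??????XQPYc??? -> prefix_len=0
Fragment 3: offset=11 data="CNy" -> buffer=??????XQPYcCNy -> prefix_len=0
Fragment 4: offset=0 data="Cvk" -> buffer=Cvk???XQPYcCNy -> prefix_len=3
Fragment 5: offset=3 data="EyZ" -> buffer=CvkEyZXQPYcCNy -> prefix_len=14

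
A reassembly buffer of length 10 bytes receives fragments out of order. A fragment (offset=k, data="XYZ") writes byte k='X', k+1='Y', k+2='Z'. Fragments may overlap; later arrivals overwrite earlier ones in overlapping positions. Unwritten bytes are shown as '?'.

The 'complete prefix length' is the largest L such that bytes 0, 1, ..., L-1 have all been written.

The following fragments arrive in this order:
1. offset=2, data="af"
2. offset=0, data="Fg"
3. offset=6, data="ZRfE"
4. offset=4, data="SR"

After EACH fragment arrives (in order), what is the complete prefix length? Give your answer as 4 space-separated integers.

Fragment 1: offset=2 data="af" -> buffer=??af?????? -> prefix_len=0
Fragment 2: offset=0 data="Fg" -> buffer=Fgaf?????? -> prefix_len=4
Fragment 3: offset=6 data="ZRfE" -> buffer=Fgaf??ZRfE -> prefix_len=4
Fragment 4: offset=4 data="SR" -> buffer=FgafSRZRfE -> prefix_len=10

Answer: 0 4 4 10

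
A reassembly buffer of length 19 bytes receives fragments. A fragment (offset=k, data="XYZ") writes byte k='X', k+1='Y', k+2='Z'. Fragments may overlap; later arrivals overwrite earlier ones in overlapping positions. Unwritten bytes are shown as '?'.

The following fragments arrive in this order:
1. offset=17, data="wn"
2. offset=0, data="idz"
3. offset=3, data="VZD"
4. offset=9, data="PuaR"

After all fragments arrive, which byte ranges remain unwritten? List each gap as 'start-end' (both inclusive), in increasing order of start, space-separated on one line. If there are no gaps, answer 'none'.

Fragment 1: offset=17 len=2
Fragment 2: offset=0 len=3
Fragment 3: offset=3 len=3
Fragment 4: offset=9 len=4
Gaps: 6-8 13-16

Answer: 6-8 13-16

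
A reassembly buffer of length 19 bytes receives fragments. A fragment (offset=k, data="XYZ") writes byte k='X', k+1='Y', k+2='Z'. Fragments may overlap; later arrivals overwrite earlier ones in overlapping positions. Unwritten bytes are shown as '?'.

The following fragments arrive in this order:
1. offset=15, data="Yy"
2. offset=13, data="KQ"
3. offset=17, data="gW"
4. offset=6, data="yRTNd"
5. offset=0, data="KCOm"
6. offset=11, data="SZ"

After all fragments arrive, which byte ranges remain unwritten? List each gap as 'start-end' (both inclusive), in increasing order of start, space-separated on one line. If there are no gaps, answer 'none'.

Answer: 4-5

Derivation:
Fragment 1: offset=15 len=2
Fragment 2: offset=13 len=2
Fragment 3: offset=17 len=2
Fragment 4: offset=6 len=5
Fragment 5: offset=0 len=4
Fragment 6: offset=11 len=2
Gaps: 4-5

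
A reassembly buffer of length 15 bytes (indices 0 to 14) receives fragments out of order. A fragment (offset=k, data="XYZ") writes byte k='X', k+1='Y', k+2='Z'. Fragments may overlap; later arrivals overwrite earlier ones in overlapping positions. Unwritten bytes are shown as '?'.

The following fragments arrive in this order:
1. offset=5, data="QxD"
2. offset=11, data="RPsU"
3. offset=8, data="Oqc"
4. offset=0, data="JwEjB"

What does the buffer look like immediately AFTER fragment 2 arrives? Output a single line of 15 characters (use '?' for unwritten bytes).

Fragment 1: offset=5 data="QxD" -> buffer=?????QxD???????
Fragment 2: offset=11 data="RPsU" -> buffer=?????QxD???RPsU

Answer: ?????QxD???RPsU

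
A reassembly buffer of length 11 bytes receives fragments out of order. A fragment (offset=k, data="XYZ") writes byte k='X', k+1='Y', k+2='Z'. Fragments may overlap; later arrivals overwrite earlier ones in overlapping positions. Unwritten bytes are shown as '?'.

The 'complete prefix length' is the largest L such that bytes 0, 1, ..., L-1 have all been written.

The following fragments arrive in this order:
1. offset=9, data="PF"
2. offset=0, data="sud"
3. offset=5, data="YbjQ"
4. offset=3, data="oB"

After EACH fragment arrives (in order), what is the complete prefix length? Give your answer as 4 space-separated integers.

Fragment 1: offset=9 data="PF" -> buffer=?????????PF -> prefix_len=0
Fragment 2: offset=0 data="sud" -> buffer=sud??????PF -> prefix_len=3
Fragment 3: offset=5 data="YbjQ" -> buffer=sud??YbjQPF -> prefix_len=3
Fragment 4: offset=3 data="oB" -> buffer=sudoBYbjQPF -> prefix_len=11

Answer: 0 3 3 11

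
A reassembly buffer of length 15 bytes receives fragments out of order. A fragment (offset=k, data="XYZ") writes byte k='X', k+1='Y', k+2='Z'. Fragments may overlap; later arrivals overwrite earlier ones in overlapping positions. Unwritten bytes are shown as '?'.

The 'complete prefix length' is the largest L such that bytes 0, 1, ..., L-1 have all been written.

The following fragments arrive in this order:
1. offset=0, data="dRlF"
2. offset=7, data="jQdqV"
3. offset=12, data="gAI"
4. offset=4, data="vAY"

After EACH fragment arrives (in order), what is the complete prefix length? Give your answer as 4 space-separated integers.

Answer: 4 4 4 15

Derivation:
Fragment 1: offset=0 data="dRlF" -> buffer=dRlF??????????? -> prefix_len=4
Fragment 2: offset=7 data="jQdqV" -> buffer=dRlF???jQdqV??? -> prefix_len=4
Fragment 3: offset=12 data="gAI" -> buffer=dRlF???jQdqVgAI -> prefix_len=4
Fragment 4: offset=4 data="vAY" -> buffer=dRlFvAYjQdqVgAI -> prefix_len=15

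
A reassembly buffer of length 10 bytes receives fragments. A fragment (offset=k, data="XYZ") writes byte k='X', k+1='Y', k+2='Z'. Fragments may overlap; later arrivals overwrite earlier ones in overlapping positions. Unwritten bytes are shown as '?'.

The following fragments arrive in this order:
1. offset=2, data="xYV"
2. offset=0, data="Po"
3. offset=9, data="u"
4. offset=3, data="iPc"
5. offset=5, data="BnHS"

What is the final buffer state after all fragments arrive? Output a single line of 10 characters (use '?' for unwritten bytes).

Fragment 1: offset=2 data="xYV" -> buffer=??xYV?????
Fragment 2: offset=0 data="Po" -> buffer=PoxYV?????
Fragment 3: offset=9 data="u" -> buffer=PoxYV????u
Fragment 4: offset=3 data="iPc" -> buffer=PoxiPc???u
Fragment 5: offset=5 data="BnHS" -> buffer=PoxiPBnHSu

Answer: PoxiPBnHSu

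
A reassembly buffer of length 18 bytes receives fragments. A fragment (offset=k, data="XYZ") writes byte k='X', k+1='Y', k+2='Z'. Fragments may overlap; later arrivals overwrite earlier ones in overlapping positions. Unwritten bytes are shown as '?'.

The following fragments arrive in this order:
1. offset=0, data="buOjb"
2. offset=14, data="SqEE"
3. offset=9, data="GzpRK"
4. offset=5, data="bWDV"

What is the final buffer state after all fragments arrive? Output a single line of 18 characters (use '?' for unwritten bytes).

Answer: buOjbbWDVGzpRKSqEE

Derivation:
Fragment 1: offset=0 data="buOjb" -> buffer=buOjb?????????????
Fragment 2: offset=14 data="SqEE" -> buffer=buOjb?????????SqEE
Fragment 3: offset=9 data="GzpRK" -> buffer=buOjb????GzpRKSqEE
Fragment 4: offset=5 data="bWDV" -> buffer=buOjbbWDVGzpRKSqEE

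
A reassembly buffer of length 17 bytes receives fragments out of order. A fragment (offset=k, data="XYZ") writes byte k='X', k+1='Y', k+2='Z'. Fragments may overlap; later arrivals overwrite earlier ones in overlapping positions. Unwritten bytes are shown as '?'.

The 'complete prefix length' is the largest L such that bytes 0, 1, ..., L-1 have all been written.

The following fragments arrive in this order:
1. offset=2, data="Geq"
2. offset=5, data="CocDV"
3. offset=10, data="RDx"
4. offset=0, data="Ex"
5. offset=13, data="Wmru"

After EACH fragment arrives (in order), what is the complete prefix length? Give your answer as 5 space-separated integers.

Fragment 1: offset=2 data="Geq" -> buffer=??Geq???????????? -> prefix_len=0
Fragment 2: offset=5 data="CocDV" -> buffer=??GeqCocDV??????? -> prefix_len=0
Fragment 3: offset=10 data="RDx" -> buffer=??GeqCocDVRDx???? -> prefix_len=0
Fragment 4: offset=0 data="Ex" -> buffer=ExGeqCocDVRDx???? -> prefix_len=13
Fragment 5: offset=13 data="Wmru" -> buffer=ExGeqCocDVRDxWmru -> prefix_len=17

Answer: 0 0 0 13 17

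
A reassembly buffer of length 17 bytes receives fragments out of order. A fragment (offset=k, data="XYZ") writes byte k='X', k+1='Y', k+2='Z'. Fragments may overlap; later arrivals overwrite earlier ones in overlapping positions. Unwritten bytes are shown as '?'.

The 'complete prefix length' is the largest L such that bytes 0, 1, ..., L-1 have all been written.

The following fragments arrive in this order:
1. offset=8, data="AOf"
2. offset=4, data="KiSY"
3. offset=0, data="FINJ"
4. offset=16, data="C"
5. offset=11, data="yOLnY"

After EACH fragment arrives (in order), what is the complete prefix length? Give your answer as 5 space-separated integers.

Answer: 0 0 11 11 17

Derivation:
Fragment 1: offset=8 data="AOf" -> buffer=????????AOf?????? -> prefix_len=0
Fragment 2: offset=4 data="KiSY" -> buffer=????KiSYAOf?????? -> prefix_len=0
Fragment 3: offset=0 data="FINJ" -> buffer=FINJKiSYAOf?????? -> prefix_len=11
Fragment 4: offset=16 data="C" -> buffer=FINJKiSYAOf?????C -> prefix_len=11
Fragment 5: offset=11 data="yOLnY" -> buffer=FINJKiSYAOfyOLnYC -> prefix_len=17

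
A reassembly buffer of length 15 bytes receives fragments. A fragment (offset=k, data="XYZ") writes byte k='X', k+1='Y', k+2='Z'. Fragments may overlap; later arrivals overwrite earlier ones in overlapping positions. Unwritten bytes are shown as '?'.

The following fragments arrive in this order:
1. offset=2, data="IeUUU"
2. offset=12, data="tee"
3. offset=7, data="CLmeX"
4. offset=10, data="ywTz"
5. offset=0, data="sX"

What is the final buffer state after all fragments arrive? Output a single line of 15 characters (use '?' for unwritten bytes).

Answer: sXIeUUUCLmywTze

Derivation:
Fragment 1: offset=2 data="IeUUU" -> buffer=??IeUUU????????
Fragment 2: offset=12 data="tee" -> buffer=??IeUUU?????tee
Fragment 3: offset=7 data="CLmeX" -> buffer=??IeUUUCLmeXtee
Fragment 4: offset=10 data="ywTz" -> buffer=??IeUUUCLmywTze
Fragment 5: offset=0 data="sX" -> buffer=sXIeUUUCLmywTze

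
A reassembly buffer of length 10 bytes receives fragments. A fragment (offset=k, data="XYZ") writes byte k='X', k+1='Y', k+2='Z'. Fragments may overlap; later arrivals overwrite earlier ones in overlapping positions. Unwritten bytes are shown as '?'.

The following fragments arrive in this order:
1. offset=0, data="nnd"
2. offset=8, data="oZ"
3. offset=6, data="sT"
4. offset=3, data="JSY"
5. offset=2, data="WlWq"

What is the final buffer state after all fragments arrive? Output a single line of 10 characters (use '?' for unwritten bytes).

Fragment 1: offset=0 data="nnd" -> buffer=nnd???????
Fragment 2: offset=8 data="oZ" -> buffer=nnd?????oZ
Fragment 3: offset=6 data="sT" -> buffer=nnd???sToZ
Fragment 4: offset=3 data="JSY" -> buffer=nndJSYsToZ
Fragment 5: offset=2 data="WlWq" -> buffer=nnWlWqsToZ

Answer: nnWlWqsToZ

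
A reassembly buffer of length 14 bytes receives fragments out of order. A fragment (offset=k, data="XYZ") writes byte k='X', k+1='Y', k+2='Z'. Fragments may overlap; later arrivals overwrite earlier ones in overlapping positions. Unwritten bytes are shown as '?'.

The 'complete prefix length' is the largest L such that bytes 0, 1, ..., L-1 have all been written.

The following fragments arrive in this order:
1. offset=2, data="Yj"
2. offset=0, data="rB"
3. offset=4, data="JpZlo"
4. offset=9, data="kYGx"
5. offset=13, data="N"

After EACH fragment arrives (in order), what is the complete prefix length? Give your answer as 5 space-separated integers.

Answer: 0 4 9 13 14

Derivation:
Fragment 1: offset=2 data="Yj" -> buffer=??Yj?????????? -> prefix_len=0
Fragment 2: offset=0 data="rB" -> buffer=rBYj?????????? -> prefix_len=4
Fragment 3: offset=4 data="JpZlo" -> buffer=rBYjJpZlo????? -> prefix_len=9
Fragment 4: offset=9 data="kYGx" -> buffer=rBYjJpZlokYGx? -> prefix_len=13
Fragment 5: offset=13 data="N" -> buffer=rBYjJpZlokYGxN -> prefix_len=14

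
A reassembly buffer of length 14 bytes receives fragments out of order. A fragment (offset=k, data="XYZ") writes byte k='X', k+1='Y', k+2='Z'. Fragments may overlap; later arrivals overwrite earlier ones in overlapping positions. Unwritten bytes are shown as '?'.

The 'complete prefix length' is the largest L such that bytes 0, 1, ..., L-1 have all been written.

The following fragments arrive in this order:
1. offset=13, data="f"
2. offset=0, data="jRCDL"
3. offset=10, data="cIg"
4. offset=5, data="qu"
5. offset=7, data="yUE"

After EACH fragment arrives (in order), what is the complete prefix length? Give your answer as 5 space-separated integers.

Fragment 1: offset=13 data="f" -> buffer=?????????????f -> prefix_len=0
Fragment 2: offset=0 data="jRCDL" -> buffer=jRCDL????????f -> prefix_len=5
Fragment 3: offset=10 data="cIg" -> buffer=jRCDL?????cIgf -> prefix_len=5
Fragment 4: offset=5 data="qu" -> buffer=jRCDLqu???cIgf -> prefix_len=7
Fragment 5: offset=7 data="yUE" -> buffer=jRCDLquyUEcIgf -> prefix_len=14

Answer: 0 5 5 7 14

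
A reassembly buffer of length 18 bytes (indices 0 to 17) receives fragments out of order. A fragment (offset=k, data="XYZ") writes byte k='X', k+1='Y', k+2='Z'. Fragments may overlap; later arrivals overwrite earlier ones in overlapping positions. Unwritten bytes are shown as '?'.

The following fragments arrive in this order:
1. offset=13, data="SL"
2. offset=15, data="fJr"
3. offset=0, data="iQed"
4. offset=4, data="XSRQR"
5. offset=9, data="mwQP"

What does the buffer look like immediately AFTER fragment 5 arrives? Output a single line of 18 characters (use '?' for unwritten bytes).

Fragment 1: offset=13 data="SL" -> buffer=?????????????SL???
Fragment 2: offset=15 data="fJr" -> buffer=?????????????SLfJr
Fragment 3: offset=0 data="iQed" -> buffer=iQed?????????SLfJr
Fragment 4: offset=4 data="XSRQR" -> buffer=iQedXSRQR????SLfJr
Fragment 5: offset=9 data="mwQP" -> buffer=iQedXSRQRmwQPSLfJr

Answer: iQedXSRQRmwQPSLfJr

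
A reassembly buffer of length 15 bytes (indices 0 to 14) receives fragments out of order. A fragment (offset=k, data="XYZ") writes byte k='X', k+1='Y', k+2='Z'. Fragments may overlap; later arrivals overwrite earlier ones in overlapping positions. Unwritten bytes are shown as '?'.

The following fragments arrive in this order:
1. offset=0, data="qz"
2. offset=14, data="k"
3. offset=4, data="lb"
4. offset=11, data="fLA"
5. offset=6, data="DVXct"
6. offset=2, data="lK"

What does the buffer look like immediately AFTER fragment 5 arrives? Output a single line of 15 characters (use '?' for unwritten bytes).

Fragment 1: offset=0 data="qz" -> buffer=qz?????????????
Fragment 2: offset=14 data="k" -> buffer=qz????????????k
Fragment 3: offset=4 data="lb" -> buffer=qz??lb????????k
Fragment 4: offset=11 data="fLA" -> buffer=qz??lb?????fLAk
Fragment 5: offset=6 data="DVXct" -> buffer=qz??lbDVXctfLAk

Answer: qz??lbDVXctfLAk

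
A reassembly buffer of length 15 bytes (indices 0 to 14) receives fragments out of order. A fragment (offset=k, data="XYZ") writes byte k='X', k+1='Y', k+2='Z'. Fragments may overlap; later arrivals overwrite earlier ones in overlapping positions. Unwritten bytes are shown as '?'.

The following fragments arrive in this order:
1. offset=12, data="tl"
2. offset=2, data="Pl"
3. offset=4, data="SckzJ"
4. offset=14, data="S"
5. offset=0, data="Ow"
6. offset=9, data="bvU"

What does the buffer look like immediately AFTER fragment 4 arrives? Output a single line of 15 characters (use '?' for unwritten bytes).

Answer: ??PlSckzJ???tlS

Derivation:
Fragment 1: offset=12 data="tl" -> buffer=????????????tl?
Fragment 2: offset=2 data="Pl" -> buffer=??Pl????????tl?
Fragment 3: offset=4 data="SckzJ" -> buffer=??PlSckzJ???tl?
Fragment 4: offset=14 data="S" -> buffer=??PlSckzJ???tlS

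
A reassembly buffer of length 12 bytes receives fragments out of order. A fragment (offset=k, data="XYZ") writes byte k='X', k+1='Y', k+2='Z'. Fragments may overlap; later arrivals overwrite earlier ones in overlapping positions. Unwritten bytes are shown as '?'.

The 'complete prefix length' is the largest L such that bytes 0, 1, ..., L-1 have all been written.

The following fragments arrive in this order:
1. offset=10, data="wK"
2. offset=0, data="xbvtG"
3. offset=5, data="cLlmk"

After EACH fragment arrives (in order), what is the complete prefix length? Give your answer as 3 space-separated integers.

Answer: 0 5 12

Derivation:
Fragment 1: offset=10 data="wK" -> buffer=??????????wK -> prefix_len=0
Fragment 2: offset=0 data="xbvtG" -> buffer=xbvtG?????wK -> prefix_len=5
Fragment 3: offset=5 data="cLlmk" -> buffer=xbvtGcLlmkwK -> prefix_len=12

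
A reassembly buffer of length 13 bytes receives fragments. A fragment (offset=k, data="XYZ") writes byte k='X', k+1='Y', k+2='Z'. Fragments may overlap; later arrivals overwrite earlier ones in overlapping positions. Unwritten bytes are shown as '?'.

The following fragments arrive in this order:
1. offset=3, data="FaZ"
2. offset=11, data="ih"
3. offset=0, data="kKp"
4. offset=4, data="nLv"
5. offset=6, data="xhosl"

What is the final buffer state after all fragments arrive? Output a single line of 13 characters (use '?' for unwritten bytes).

Fragment 1: offset=3 data="FaZ" -> buffer=???FaZ???????
Fragment 2: offset=11 data="ih" -> buffer=???FaZ?????ih
Fragment 3: offset=0 data="kKp" -> buffer=kKpFaZ?????ih
Fragment 4: offset=4 data="nLv" -> buffer=kKpFnLv????ih
Fragment 5: offset=6 data="xhosl" -> buffer=kKpFnLxhoslih

Answer: kKpFnLxhoslih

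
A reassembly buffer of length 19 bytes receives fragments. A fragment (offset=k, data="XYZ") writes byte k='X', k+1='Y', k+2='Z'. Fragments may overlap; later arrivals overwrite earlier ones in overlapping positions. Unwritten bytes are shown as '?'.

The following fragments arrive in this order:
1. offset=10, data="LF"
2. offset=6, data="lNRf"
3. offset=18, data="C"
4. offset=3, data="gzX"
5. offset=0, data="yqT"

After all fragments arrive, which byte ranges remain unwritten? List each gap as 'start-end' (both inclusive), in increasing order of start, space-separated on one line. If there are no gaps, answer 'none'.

Answer: 12-17

Derivation:
Fragment 1: offset=10 len=2
Fragment 2: offset=6 len=4
Fragment 3: offset=18 len=1
Fragment 4: offset=3 len=3
Fragment 5: offset=0 len=3
Gaps: 12-17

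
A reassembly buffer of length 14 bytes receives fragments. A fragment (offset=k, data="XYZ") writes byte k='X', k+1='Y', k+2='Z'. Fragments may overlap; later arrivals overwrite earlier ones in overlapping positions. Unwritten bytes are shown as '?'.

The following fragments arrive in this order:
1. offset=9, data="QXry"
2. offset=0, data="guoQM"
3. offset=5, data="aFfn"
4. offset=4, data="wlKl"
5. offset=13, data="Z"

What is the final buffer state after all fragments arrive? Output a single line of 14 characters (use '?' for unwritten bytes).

Answer: guoQwlKlnQXryZ

Derivation:
Fragment 1: offset=9 data="QXry" -> buffer=?????????QXry?
Fragment 2: offset=0 data="guoQM" -> buffer=guoQM????QXry?
Fragment 3: offset=5 data="aFfn" -> buffer=guoQMaFfnQXry?
Fragment 4: offset=4 data="wlKl" -> buffer=guoQwlKlnQXry?
Fragment 5: offset=13 data="Z" -> buffer=guoQwlKlnQXryZ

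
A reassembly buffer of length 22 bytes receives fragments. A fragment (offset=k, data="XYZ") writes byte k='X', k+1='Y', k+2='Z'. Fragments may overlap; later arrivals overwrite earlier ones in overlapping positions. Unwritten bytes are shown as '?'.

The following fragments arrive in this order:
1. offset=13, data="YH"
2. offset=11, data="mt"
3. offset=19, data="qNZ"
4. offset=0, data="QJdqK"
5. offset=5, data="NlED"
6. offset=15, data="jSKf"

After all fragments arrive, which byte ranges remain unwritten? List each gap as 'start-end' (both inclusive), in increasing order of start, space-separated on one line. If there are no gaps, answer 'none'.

Fragment 1: offset=13 len=2
Fragment 2: offset=11 len=2
Fragment 3: offset=19 len=3
Fragment 4: offset=0 len=5
Fragment 5: offset=5 len=4
Fragment 6: offset=15 len=4
Gaps: 9-10

Answer: 9-10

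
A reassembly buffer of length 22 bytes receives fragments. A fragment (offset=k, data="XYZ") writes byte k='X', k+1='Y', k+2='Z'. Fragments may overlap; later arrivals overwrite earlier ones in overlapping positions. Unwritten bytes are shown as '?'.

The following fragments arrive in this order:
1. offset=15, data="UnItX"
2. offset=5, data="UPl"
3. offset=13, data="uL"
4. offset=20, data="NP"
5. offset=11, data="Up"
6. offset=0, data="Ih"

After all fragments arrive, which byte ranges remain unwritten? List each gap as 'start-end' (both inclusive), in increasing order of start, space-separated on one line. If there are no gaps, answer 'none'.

Answer: 2-4 8-10

Derivation:
Fragment 1: offset=15 len=5
Fragment 2: offset=5 len=3
Fragment 3: offset=13 len=2
Fragment 4: offset=20 len=2
Fragment 5: offset=11 len=2
Fragment 6: offset=0 len=2
Gaps: 2-4 8-10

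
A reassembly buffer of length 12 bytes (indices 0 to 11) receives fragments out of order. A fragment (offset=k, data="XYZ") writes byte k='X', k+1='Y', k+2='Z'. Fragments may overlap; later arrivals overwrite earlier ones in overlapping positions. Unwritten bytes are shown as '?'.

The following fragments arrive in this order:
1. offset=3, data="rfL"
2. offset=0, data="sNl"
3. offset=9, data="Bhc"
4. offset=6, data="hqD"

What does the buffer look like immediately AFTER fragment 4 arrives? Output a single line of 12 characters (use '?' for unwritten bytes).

Answer: sNlrfLhqDBhc

Derivation:
Fragment 1: offset=3 data="rfL" -> buffer=???rfL??????
Fragment 2: offset=0 data="sNl" -> buffer=sNlrfL??????
Fragment 3: offset=9 data="Bhc" -> buffer=sNlrfL???Bhc
Fragment 4: offset=6 data="hqD" -> buffer=sNlrfLhqDBhc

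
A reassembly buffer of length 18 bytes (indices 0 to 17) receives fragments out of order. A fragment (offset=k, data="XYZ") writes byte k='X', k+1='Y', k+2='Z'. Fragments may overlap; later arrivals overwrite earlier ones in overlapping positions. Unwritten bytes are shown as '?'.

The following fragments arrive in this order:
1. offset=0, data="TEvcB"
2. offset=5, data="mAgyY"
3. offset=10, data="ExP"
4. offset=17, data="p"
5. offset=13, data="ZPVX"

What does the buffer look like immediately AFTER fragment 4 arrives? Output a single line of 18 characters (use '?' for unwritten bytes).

Answer: TEvcBmAgyYExP????p

Derivation:
Fragment 1: offset=0 data="TEvcB" -> buffer=TEvcB?????????????
Fragment 2: offset=5 data="mAgyY" -> buffer=TEvcBmAgyY????????
Fragment 3: offset=10 data="ExP" -> buffer=TEvcBmAgyYExP?????
Fragment 4: offset=17 data="p" -> buffer=TEvcBmAgyYExP????p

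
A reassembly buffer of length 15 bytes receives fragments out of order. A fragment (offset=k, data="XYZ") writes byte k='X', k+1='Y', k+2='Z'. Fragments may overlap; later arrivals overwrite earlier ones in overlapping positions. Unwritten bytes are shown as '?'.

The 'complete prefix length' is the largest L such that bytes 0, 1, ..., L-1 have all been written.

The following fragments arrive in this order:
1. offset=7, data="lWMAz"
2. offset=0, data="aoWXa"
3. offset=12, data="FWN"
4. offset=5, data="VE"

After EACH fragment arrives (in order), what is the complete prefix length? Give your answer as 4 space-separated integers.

Answer: 0 5 5 15

Derivation:
Fragment 1: offset=7 data="lWMAz" -> buffer=???????lWMAz??? -> prefix_len=0
Fragment 2: offset=0 data="aoWXa" -> buffer=aoWXa??lWMAz??? -> prefix_len=5
Fragment 3: offset=12 data="FWN" -> buffer=aoWXa??lWMAzFWN -> prefix_len=5
Fragment 4: offset=5 data="VE" -> buffer=aoWXaVElWMAzFWN -> prefix_len=15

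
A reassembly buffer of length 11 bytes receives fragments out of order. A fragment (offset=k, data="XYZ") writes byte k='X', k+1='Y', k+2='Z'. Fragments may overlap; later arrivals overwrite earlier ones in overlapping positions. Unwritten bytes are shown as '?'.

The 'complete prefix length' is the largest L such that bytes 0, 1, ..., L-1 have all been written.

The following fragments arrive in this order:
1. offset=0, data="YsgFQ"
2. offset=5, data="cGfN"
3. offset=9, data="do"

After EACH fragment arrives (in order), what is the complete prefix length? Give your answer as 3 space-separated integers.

Fragment 1: offset=0 data="YsgFQ" -> buffer=YsgFQ?????? -> prefix_len=5
Fragment 2: offset=5 data="cGfN" -> buffer=YsgFQcGfN?? -> prefix_len=9
Fragment 3: offset=9 data="do" -> buffer=YsgFQcGfNdo -> prefix_len=11

Answer: 5 9 11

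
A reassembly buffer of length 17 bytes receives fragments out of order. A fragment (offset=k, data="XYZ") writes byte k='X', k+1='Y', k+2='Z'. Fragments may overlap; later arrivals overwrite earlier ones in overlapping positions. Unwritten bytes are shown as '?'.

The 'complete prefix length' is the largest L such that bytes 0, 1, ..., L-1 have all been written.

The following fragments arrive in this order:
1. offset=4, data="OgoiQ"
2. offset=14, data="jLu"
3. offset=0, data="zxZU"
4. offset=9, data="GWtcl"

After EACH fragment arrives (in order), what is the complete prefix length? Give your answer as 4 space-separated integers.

Fragment 1: offset=4 data="OgoiQ" -> buffer=????OgoiQ???????? -> prefix_len=0
Fragment 2: offset=14 data="jLu" -> buffer=????OgoiQ?????jLu -> prefix_len=0
Fragment 3: offset=0 data="zxZU" -> buffer=zxZUOgoiQ?????jLu -> prefix_len=9
Fragment 4: offset=9 data="GWtcl" -> buffer=zxZUOgoiQGWtcljLu -> prefix_len=17

Answer: 0 0 9 17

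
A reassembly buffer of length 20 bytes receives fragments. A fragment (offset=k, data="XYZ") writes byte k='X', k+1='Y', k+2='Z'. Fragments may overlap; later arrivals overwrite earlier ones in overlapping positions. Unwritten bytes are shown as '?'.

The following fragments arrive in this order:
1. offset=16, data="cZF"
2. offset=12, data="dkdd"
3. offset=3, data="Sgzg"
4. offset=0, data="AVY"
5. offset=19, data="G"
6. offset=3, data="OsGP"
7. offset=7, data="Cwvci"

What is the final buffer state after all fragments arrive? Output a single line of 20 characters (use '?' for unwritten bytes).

Fragment 1: offset=16 data="cZF" -> buffer=????????????????cZF?
Fragment 2: offset=12 data="dkdd" -> buffer=????????????dkddcZF?
Fragment 3: offset=3 data="Sgzg" -> buffer=???Sgzg?????dkddcZF?
Fragment 4: offset=0 data="AVY" -> buffer=AVYSgzg?????dkddcZF?
Fragment 5: offset=19 data="G" -> buffer=AVYSgzg?????dkddcZFG
Fragment 6: offset=3 data="OsGP" -> buffer=AVYOsGP?????dkddcZFG
Fragment 7: offset=7 data="Cwvci" -> buffer=AVYOsGPCwvcidkddcZFG

Answer: AVYOsGPCwvcidkddcZFG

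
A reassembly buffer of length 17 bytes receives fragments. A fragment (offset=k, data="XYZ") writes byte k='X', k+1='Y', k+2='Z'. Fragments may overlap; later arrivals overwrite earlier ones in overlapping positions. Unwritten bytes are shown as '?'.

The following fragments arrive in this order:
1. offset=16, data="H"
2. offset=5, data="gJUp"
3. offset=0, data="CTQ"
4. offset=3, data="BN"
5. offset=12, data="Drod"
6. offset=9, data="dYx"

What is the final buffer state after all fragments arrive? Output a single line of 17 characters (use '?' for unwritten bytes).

Answer: CTQBNgJUpdYxDrodH

Derivation:
Fragment 1: offset=16 data="H" -> buffer=????????????????H
Fragment 2: offset=5 data="gJUp" -> buffer=?????gJUp???????H
Fragment 3: offset=0 data="CTQ" -> buffer=CTQ??gJUp???????H
Fragment 4: offset=3 data="BN" -> buffer=CTQBNgJUp???????H
Fragment 5: offset=12 data="Drod" -> buffer=CTQBNgJUp???DrodH
Fragment 6: offset=9 data="dYx" -> buffer=CTQBNgJUpdYxDrodH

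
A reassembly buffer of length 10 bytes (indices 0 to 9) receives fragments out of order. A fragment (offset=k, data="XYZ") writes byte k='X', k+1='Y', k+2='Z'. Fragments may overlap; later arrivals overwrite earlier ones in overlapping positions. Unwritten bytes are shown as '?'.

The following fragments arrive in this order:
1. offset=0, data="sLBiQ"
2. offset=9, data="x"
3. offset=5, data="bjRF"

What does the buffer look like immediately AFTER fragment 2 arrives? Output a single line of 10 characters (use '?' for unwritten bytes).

Answer: sLBiQ????x

Derivation:
Fragment 1: offset=0 data="sLBiQ" -> buffer=sLBiQ?????
Fragment 2: offset=9 data="x" -> buffer=sLBiQ????x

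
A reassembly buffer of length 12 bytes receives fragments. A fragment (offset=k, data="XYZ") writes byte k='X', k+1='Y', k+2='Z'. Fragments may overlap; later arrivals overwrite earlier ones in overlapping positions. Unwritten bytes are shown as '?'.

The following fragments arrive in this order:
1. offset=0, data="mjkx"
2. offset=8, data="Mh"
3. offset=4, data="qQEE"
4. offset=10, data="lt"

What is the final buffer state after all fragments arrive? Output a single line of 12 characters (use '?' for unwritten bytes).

Fragment 1: offset=0 data="mjkx" -> buffer=mjkx????????
Fragment 2: offset=8 data="Mh" -> buffer=mjkx????Mh??
Fragment 3: offset=4 data="qQEE" -> buffer=mjkxqQEEMh??
Fragment 4: offset=10 data="lt" -> buffer=mjkxqQEEMhlt

Answer: mjkxqQEEMhlt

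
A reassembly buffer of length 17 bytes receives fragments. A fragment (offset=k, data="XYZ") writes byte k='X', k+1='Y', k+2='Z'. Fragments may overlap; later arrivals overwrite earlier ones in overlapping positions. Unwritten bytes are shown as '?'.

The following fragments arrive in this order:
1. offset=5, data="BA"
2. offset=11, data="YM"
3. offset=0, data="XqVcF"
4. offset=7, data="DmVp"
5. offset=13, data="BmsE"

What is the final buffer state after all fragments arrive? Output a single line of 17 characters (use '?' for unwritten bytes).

Fragment 1: offset=5 data="BA" -> buffer=?????BA??????????
Fragment 2: offset=11 data="YM" -> buffer=?????BA????YM????
Fragment 3: offset=0 data="XqVcF" -> buffer=XqVcFBA????YM????
Fragment 4: offset=7 data="DmVp" -> buffer=XqVcFBADmVpYM????
Fragment 5: offset=13 data="BmsE" -> buffer=XqVcFBADmVpYMBmsE

Answer: XqVcFBADmVpYMBmsE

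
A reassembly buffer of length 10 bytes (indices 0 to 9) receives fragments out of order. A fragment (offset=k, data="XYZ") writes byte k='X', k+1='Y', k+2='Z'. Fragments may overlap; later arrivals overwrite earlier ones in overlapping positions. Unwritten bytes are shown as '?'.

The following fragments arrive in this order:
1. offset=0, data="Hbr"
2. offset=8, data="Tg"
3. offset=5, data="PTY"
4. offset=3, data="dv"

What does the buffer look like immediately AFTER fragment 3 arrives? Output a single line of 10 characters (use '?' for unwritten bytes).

Fragment 1: offset=0 data="Hbr" -> buffer=Hbr???????
Fragment 2: offset=8 data="Tg" -> buffer=Hbr?????Tg
Fragment 3: offset=5 data="PTY" -> buffer=Hbr??PTYTg

Answer: Hbr??PTYTg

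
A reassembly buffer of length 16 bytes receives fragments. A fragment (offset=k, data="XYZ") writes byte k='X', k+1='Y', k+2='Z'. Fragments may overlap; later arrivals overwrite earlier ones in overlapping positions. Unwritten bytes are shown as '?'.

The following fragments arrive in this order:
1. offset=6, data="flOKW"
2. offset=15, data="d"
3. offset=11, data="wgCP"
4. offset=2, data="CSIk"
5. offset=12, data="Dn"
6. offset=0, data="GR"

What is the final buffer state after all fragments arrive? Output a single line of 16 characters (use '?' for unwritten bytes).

Answer: GRCSIkflOKWwDnPd

Derivation:
Fragment 1: offset=6 data="flOKW" -> buffer=??????flOKW?????
Fragment 2: offset=15 data="d" -> buffer=??????flOKW????d
Fragment 3: offset=11 data="wgCP" -> buffer=??????flOKWwgCPd
Fragment 4: offset=2 data="CSIk" -> buffer=??CSIkflOKWwgCPd
Fragment 5: offset=12 data="Dn" -> buffer=??CSIkflOKWwDnPd
Fragment 6: offset=0 data="GR" -> buffer=GRCSIkflOKWwDnPd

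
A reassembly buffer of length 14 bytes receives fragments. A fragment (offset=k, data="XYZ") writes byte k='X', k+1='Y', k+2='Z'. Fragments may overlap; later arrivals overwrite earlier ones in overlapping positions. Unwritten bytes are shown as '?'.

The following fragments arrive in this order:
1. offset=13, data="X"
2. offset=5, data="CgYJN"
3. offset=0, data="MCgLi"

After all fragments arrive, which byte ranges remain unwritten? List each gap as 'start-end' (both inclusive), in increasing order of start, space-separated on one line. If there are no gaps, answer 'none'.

Fragment 1: offset=13 len=1
Fragment 2: offset=5 len=5
Fragment 3: offset=0 len=5
Gaps: 10-12

Answer: 10-12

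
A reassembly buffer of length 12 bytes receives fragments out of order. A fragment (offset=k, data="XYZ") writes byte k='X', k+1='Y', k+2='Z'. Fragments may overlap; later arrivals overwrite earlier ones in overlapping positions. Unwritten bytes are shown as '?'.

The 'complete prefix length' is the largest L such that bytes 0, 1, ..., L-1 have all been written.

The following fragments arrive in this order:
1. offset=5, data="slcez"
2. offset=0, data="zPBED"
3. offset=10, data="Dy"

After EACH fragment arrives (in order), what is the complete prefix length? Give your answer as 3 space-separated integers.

Fragment 1: offset=5 data="slcez" -> buffer=?????slcez?? -> prefix_len=0
Fragment 2: offset=0 data="zPBED" -> buffer=zPBEDslcez?? -> prefix_len=10
Fragment 3: offset=10 data="Dy" -> buffer=zPBEDslcezDy -> prefix_len=12

Answer: 0 10 12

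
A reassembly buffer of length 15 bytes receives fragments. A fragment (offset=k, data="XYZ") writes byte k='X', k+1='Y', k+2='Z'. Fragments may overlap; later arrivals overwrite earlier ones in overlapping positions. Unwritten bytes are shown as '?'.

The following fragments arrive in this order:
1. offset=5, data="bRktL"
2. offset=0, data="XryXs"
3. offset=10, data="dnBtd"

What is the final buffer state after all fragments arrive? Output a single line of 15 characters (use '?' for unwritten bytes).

Answer: XryXsbRktLdnBtd

Derivation:
Fragment 1: offset=5 data="bRktL" -> buffer=?????bRktL?????
Fragment 2: offset=0 data="XryXs" -> buffer=XryXsbRktL?????
Fragment 3: offset=10 data="dnBtd" -> buffer=XryXsbRktLdnBtd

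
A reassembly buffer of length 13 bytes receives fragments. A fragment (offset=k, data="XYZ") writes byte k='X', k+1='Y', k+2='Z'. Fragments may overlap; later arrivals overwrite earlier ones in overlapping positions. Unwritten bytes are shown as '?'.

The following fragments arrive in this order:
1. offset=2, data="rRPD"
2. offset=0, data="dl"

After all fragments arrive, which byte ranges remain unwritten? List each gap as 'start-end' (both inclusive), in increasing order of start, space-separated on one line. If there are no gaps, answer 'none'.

Answer: 6-12

Derivation:
Fragment 1: offset=2 len=4
Fragment 2: offset=0 len=2
Gaps: 6-12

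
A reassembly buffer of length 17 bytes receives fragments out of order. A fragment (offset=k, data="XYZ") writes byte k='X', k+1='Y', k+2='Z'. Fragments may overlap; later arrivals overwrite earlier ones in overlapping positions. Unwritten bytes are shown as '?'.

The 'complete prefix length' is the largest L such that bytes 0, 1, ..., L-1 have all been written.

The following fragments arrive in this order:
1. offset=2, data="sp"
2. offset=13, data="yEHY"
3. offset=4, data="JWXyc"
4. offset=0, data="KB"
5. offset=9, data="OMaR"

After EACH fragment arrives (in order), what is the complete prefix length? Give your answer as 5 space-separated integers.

Answer: 0 0 0 9 17

Derivation:
Fragment 1: offset=2 data="sp" -> buffer=??sp????????????? -> prefix_len=0
Fragment 2: offset=13 data="yEHY" -> buffer=??sp?????????yEHY -> prefix_len=0
Fragment 3: offset=4 data="JWXyc" -> buffer=??spJWXyc????yEHY -> prefix_len=0
Fragment 4: offset=0 data="KB" -> buffer=KBspJWXyc????yEHY -> prefix_len=9
Fragment 5: offset=9 data="OMaR" -> buffer=KBspJWXycOMaRyEHY -> prefix_len=17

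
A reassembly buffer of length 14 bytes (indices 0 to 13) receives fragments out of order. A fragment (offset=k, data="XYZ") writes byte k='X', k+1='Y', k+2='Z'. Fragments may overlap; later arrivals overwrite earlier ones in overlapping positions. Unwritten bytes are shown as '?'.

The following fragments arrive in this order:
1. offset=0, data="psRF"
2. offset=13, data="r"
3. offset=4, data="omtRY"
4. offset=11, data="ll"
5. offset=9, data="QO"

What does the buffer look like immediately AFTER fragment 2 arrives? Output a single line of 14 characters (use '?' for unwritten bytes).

Fragment 1: offset=0 data="psRF" -> buffer=psRF??????????
Fragment 2: offset=13 data="r" -> buffer=psRF?????????r

Answer: psRF?????????r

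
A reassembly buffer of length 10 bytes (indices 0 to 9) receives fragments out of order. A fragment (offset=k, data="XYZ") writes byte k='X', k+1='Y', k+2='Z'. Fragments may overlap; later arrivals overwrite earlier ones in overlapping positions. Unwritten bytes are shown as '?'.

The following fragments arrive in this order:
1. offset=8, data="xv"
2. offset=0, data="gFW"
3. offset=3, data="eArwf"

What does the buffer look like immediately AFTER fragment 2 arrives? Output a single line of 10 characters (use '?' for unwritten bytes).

Answer: gFW?????xv

Derivation:
Fragment 1: offset=8 data="xv" -> buffer=????????xv
Fragment 2: offset=0 data="gFW" -> buffer=gFW?????xv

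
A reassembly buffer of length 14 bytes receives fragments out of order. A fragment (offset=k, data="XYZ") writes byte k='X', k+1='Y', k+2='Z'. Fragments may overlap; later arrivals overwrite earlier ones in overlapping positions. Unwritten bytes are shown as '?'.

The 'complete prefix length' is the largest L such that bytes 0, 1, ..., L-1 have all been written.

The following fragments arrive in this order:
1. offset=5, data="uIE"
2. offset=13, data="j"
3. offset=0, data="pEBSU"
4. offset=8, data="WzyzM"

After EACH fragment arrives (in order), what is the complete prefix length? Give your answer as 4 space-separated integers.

Fragment 1: offset=5 data="uIE" -> buffer=?????uIE?????? -> prefix_len=0
Fragment 2: offset=13 data="j" -> buffer=?????uIE?????j -> prefix_len=0
Fragment 3: offset=0 data="pEBSU" -> buffer=pEBSUuIE?????j -> prefix_len=8
Fragment 4: offset=8 data="WzyzM" -> buffer=pEBSUuIEWzyzMj -> prefix_len=14

Answer: 0 0 8 14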